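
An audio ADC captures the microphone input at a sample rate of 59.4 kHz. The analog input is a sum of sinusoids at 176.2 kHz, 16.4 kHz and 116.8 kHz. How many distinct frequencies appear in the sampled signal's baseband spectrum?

fs/2 = 29.7 kHz.
176.2 kHz mod fs = 57.4 kHz.
57.4 kHz > fs/2 = 29.7 kHz, folds to fs − 57.4 kHz = 2 kHz.
16.4 kHz ≤ fs/2 = 29.7 kHz, passes unchanged.
116.8 kHz mod fs = 57.4 kHz.
57.4 kHz > fs/2 = 29.7 kHz, folds to fs − 57.4 kHz = 2 kHz.
Distinct values: {2 kHz, 16.4 kHz} → 2.

2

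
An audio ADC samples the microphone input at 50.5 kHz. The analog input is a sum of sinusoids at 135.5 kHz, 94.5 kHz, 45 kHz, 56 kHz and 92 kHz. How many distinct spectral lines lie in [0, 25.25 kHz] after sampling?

fs/2 = 25.25 kHz.
135.5 kHz mod fs = 34.5 kHz.
34.5 kHz > fs/2 = 25.25 kHz, folds to fs − 34.5 kHz = 16 kHz.
94.5 kHz mod fs = 44 kHz.
44 kHz > fs/2 = 25.25 kHz, folds to fs − 44 kHz = 6.5 kHz.
45 kHz > fs/2 = 25.25 kHz, folds to fs − 45 kHz = 5.5 kHz.
56 kHz mod fs = 5.5 kHz.
5.5 kHz ≤ fs/2 = 25.25 kHz, appears at 5.5 kHz.
92 kHz mod fs = 41.5 kHz.
41.5 kHz > fs/2 = 25.25 kHz, folds to fs − 41.5 kHz = 9 kHz.
Distinct values: {5.5 kHz, 6.5 kHz, 9 kHz, 16 kHz} → 4.

4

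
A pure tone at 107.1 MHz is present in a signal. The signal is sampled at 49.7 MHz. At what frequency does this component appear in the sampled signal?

7.7 MHz

107.1 MHz mod fs = 7.7 MHz.
7.7 MHz ≤ fs/2 = 24.85 MHz, appears at 7.7 MHz.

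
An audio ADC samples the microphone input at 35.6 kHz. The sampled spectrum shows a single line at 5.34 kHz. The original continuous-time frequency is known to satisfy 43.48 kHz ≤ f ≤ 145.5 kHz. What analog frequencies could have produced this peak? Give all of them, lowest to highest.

Frequencies that alias to 5.34 kHz are k·fs ± 5.34 kHz for integer k ≥ 0.
k=0: 5.34 kHz.
k=1: 30.26 kHz, 40.94 kHz.
k=2: 65.86 kHz, 76.54 kHz.
k=3: 101.46 kHz, 112.14 kHz.
k=4: 137.06 kHz, 147.74 kHz.
k=5: 172.66 kHz, 183.34 kHz.
Within [43.48 kHz, 145.5 kHz]: 65.86 kHz, 76.54 kHz, 101.46 kHz, 112.14 kHz, 137.06 kHz.

65.86 kHz, 76.54 kHz, 101.46 kHz, 112.14 kHz, 137.06 kHz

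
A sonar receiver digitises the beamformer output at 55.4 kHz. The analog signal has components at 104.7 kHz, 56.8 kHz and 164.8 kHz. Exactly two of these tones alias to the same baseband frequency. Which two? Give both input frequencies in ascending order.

fs/2 = 27.7 kHz.
104.7 kHz mod fs = 49.3 kHz.
49.3 kHz > fs/2 = 27.7 kHz, folds to fs − 49.3 kHz = 6.1 kHz.
56.8 kHz mod fs = 1.4 kHz.
1.4 kHz ≤ fs/2 = 27.7 kHz, appears at 1.4 kHz.
164.8 kHz mod fs = 54 kHz.
54 kHz > fs/2 = 27.7 kHz, folds to fs − 54 kHz = 1.4 kHz.
56.8 kHz and 164.8 kHz both map to 1.4 kHz.

56.8 kHz, 164.8 kHz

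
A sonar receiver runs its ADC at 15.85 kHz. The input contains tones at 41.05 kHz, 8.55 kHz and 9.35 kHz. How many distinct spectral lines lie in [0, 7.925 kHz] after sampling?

fs/2 = 7.925 kHz.
41.05 kHz mod fs = 9.35 kHz.
9.35 kHz > fs/2 = 7.925 kHz, folds to fs − 9.35 kHz = 6.5 kHz.
8.55 kHz > fs/2 = 7.925 kHz, folds to fs − 8.55 kHz = 7.3 kHz.
9.35 kHz > fs/2 = 7.925 kHz, folds to fs − 9.35 kHz = 6.5 kHz.
Distinct values: {6.5 kHz, 7.3 kHz} → 2.

2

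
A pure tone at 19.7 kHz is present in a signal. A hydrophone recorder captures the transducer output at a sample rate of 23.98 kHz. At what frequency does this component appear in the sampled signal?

19.7 kHz > fs/2 = 11.99 kHz, folds to fs − 19.7 kHz = 4.28 kHz.

4.28 kHz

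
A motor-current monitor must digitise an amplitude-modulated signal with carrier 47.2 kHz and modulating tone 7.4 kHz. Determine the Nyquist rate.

109.2 kHz

AM sidebands sit at fc ± fm = 39.8 kHz and 54.6 kHz.
Highest-frequency component: 54.6 kHz.
Nyquist rate = 2 × 54.6 kHz = 109.2 kHz.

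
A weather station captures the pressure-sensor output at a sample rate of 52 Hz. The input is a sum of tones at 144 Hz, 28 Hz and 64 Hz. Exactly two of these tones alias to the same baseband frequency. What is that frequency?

fs/2 = 26 Hz.
144 Hz mod fs = 40 Hz.
40 Hz > fs/2 = 26 Hz, folds to fs − 40 Hz = 12 Hz.
28 Hz > fs/2 = 26 Hz, folds to fs − 28 Hz = 24 Hz.
64 Hz mod fs = 12 Hz.
12 Hz ≤ fs/2 = 26 Hz, appears at 12 Hz.
64 Hz and 144 Hz both map to 12 Hz.

12 Hz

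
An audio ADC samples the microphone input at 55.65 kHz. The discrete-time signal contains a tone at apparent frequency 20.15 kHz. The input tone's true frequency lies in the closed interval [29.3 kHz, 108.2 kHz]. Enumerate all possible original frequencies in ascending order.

35.5 kHz, 75.8 kHz, 91.15 kHz

Frequencies that alias to 20.15 kHz are k·fs ± 20.15 kHz for integer k ≥ 0.
k=0: 20.15 kHz.
k=1: 35.5 kHz, 75.8 kHz.
k=2: 91.15 kHz, 131.45 kHz.
k=3: 146.8 kHz, 187.1 kHz.
Within [29.3 kHz, 108.2 kHz]: 35.5 kHz, 75.8 kHz, 91.15 kHz.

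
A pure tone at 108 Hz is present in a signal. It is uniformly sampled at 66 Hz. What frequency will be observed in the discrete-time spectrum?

108 Hz mod fs = 42 Hz.
42 Hz > fs/2 = 33 Hz, folds to fs − 42 Hz = 24 Hz.

24 Hz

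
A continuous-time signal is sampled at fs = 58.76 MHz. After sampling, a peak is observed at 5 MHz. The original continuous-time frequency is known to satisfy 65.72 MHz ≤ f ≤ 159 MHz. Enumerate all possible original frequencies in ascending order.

Frequencies that alias to 5 MHz are k·fs ± 5 MHz for integer k ≥ 0.
k=0: 5 MHz.
k=1: 53.76 MHz, 63.76 MHz.
k=2: 112.52 MHz, 122.52 MHz.
k=3: 171.28 MHz, 181.28 MHz.
Within [65.72 MHz, 159 MHz]: 112.52 MHz, 122.52 MHz.

112.52 MHz, 122.52 MHz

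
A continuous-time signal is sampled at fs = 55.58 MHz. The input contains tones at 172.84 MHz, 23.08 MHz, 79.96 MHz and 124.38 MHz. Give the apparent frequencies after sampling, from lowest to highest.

6.1 MHz, 13.22 MHz, 23.08 MHz, 24.38 MHz

fs/2 = 27.79 MHz.
172.84 MHz mod fs = 6.1 MHz.
6.1 MHz ≤ fs/2 = 27.79 MHz, appears at 6.1 MHz.
23.08 MHz ≤ fs/2 = 27.79 MHz, passes unchanged.
79.96 MHz mod fs = 24.38 MHz.
24.38 MHz ≤ fs/2 = 27.79 MHz, appears at 24.38 MHz.
124.38 MHz mod fs = 13.22 MHz.
13.22 MHz ≤ fs/2 = 27.79 MHz, appears at 13.22 MHz.
Distinct values: {6.1 MHz, 13.22 MHz, 23.08 MHz, 24.38 MHz}.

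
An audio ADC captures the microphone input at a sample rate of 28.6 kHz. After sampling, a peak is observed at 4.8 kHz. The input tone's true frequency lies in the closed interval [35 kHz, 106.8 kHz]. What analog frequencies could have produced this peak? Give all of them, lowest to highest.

52.4 kHz, 62 kHz, 81 kHz, 90.6 kHz

Frequencies that alias to 4.8 kHz are k·fs ± 4.8 kHz for integer k ≥ 0.
k=0: 4.8 kHz.
k=1: 23.8 kHz, 33.4 kHz.
k=2: 52.4 kHz, 62 kHz.
k=3: 81 kHz, 90.6 kHz.
k=4: 109.6 kHz, 119.2 kHz.
Within [35 kHz, 106.8 kHz]: 52.4 kHz, 62 kHz, 81 kHz, 90.6 kHz.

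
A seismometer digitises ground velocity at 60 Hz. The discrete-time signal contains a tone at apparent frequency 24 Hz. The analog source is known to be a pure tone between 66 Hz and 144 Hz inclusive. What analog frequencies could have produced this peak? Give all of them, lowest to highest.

Frequencies that alias to 24 Hz are k·fs ± 24 Hz for integer k ≥ 0.
k=0: 24 Hz.
k=1: 36 Hz, 84 Hz.
k=2: 96 Hz, 144 Hz.
k=3: 156 Hz, 204 Hz.
Within [66 Hz, 144 Hz]: 84 Hz, 96 Hz, 144 Hz.

84 Hz, 96 Hz, 144 Hz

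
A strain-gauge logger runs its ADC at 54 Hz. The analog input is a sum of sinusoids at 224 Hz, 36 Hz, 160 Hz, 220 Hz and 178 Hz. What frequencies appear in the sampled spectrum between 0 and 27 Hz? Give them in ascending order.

fs/2 = 27 Hz.
224 Hz mod fs = 8 Hz.
8 Hz ≤ fs/2 = 27 Hz, appears at 8 Hz.
36 Hz > fs/2 = 27 Hz, folds to fs − 36 Hz = 18 Hz.
160 Hz mod fs = 52 Hz.
52 Hz > fs/2 = 27 Hz, folds to fs − 52 Hz = 2 Hz.
220 Hz mod fs = 4 Hz.
4 Hz ≤ fs/2 = 27 Hz, appears at 4 Hz.
178 Hz mod fs = 16 Hz.
16 Hz ≤ fs/2 = 27 Hz, appears at 16 Hz.
Distinct values: {2 Hz, 4 Hz, 8 Hz, 16 Hz, 18 Hz}.

2 Hz, 4 Hz, 8 Hz, 16 Hz, 18 Hz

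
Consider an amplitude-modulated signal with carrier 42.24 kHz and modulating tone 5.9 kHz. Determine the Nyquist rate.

AM sidebands sit at fc ± fm = 36.34 kHz and 48.14 kHz.
Highest-frequency component: 48.14 kHz.
Nyquist rate = 2 × 48.14 kHz = 96.28 kHz.

96.28 kHz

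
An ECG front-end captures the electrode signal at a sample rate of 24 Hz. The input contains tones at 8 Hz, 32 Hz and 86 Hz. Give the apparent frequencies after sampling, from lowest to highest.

fs/2 = 12 Hz.
8 Hz ≤ fs/2 = 12 Hz, passes unchanged.
32 Hz mod fs = 8 Hz.
8 Hz ≤ fs/2 = 12 Hz, appears at 8 Hz.
86 Hz mod fs = 14 Hz.
14 Hz > fs/2 = 12 Hz, folds to fs − 14 Hz = 10 Hz.
Distinct values: {8 Hz, 10 Hz}.

8 Hz, 10 Hz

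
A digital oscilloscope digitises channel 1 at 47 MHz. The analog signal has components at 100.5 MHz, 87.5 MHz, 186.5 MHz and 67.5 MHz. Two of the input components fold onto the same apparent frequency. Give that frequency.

fs/2 = 23.5 MHz.
100.5 MHz mod fs = 6.5 MHz.
6.5 MHz ≤ fs/2 = 23.5 MHz, appears at 6.5 MHz.
87.5 MHz mod fs = 40.5 MHz.
40.5 MHz > fs/2 = 23.5 MHz, folds to fs − 40.5 MHz = 6.5 MHz.
186.5 MHz mod fs = 45.5 MHz.
45.5 MHz > fs/2 = 23.5 MHz, folds to fs − 45.5 MHz = 1.5 MHz.
67.5 MHz mod fs = 20.5 MHz.
20.5 MHz ≤ fs/2 = 23.5 MHz, appears at 20.5 MHz.
87.5 MHz and 100.5 MHz both map to 6.5 MHz.

6.5 MHz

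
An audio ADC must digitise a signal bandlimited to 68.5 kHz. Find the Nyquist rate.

Nyquist rate = 2 × 68.5 kHz = 137 kHz.

137 kHz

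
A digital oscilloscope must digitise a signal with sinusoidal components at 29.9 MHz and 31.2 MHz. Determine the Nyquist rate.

Highest-frequency component: 31.2 MHz.
Nyquist rate = 2 × 31.2 MHz = 62.4 MHz.

62.4 MHz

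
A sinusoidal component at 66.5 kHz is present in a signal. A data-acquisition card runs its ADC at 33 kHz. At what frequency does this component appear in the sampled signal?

0.5 kHz

66.5 kHz mod fs = 0.5 kHz.
0.5 kHz ≤ fs/2 = 16.5 kHz, appears at 0.5 kHz.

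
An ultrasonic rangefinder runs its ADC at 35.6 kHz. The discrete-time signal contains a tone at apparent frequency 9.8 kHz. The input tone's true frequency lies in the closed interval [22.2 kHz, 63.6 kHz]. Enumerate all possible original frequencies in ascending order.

Frequencies that alias to 9.8 kHz are k·fs ± 9.8 kHz for integer k ≥ 0.
k=0: 9.8 kHz.
k=1: 25.8 kHz, 45.4 kHz.
k=2: 61.4 kHz, 81 kHz.
k=3: 97 kHz, 116.6 kHz.
Within [22.2 kHz, 63.6 kHz]: 25.8 kHz, 45.4 kHz, 61.4 kHz.

25.8 kHz, 45.4 kHz, 61.4 kHz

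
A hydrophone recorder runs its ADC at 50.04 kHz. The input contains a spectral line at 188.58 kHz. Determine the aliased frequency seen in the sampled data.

188.58 kHz mod fs = 38.46 kHz.
38.46 kHz > fs/2 = 25.02 kHz, folds to fs − 38.46 kHz = 11.58 kHz.

11.58 kHz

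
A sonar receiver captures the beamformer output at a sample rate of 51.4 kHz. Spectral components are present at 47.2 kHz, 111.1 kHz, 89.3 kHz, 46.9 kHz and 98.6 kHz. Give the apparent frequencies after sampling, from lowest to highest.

4.2 kHz, 4.5 kHz, 8.3 kHz, 13.5 kHz

fs/2 = 25.7 kHz.
47.2 kHz > fs/2 = 25.7 kHz, folds to fs − 47.2 kHz = 4.2 kHz.
111.1 kHz mod fs = 8.3 kHz.
8.3 kHz ≤ fs/2 = 25.7 kHz, appears at 8.3 kHz.
89.3 kHz mod fs = 37.9 kHz.
37.9 kHz > fs/2 = 25.7 kHz, folds to fs − 37.9 kHz = 13.5 kHz.
46.9 kHz > fs/2 = 25.7 kHz, folds to fs − 46.9 kHz = 4.5 kHz.
98.6 kHz mod fs = 47.2 kHz.
47.2 kHz > fs/2 = 25.7 kHz, folds to fs − 47.2 kHz = 4.2 kHz.
Distinct values: {4.2 kHz, 4.5 kHz, 8.3 kHz, 13.5 kHz}.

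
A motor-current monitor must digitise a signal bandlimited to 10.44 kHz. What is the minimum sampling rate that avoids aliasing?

20.88 kHz

Nyquist rate = 2 × 10.44 kHz = 20.88 kHz.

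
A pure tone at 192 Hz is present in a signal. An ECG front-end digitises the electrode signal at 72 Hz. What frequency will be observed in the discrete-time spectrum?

192 Hz mod fs = 48 Hz.
48 Hz > fs/2 = 36 Hz, folds to fs − 48 Hz = 24 Hz.

24 Hz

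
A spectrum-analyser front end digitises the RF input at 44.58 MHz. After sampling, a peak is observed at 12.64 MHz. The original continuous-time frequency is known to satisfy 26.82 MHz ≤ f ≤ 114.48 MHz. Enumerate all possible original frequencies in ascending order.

Frequencies that alias to 12.64 MHz are k·fs ± 12.64 MHz for integer k ≥ 0.
k=0: 12.64 MHz.
k=1: 31.94 MHz, 57.22 MHz.
k=2: 76.52 MHz, 101.8 MHz.
k=3: 121.1 MHz, 146.38 MHz.
Within [26.82 MHz, 114.48 MHz]: 31.94 MHz, 57.22 MHz, 76.52 MHz, 101.8 MHz.

31.94 MHz, 57.22 MHz, 76.52 MHz, 101.8 MHz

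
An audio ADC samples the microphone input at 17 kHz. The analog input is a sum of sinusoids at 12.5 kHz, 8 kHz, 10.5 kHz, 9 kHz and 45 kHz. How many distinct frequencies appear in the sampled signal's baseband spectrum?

fs/2 = 8.5 kHz.
12.5 kHz > fs/2 = 8.5 kHz, folds to fs − 12.5 kHz = 4.5 kHz.
8 kHz ≤ fs/2 = 8.5 kHz, passes unchanged.
10.5 kHz > fs/2 = 8.5 kHz, folds to fs − 10.5 kHz = 6.5 kHz.
9 kHz > fs/2 = 8.5 kHz, folds to fs − 9 kHz = 8 kHz.
45 kHz mod fs = 11 kHz.
11 kHz > fs/2 = 8.5 kHz, folds to fs − 11 kHz = 6 kHz.
Distinct values: {4.5 kHz, 6 kHz, 6.5 kHz, 8 kHz} → 4.

4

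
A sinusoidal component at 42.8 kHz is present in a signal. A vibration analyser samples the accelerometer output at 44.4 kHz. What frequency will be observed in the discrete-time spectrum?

42.8 kHz > fs/2 = 22.2 kHz, folds to fs − 42.8 kHz = 1.6 kHz.

1.6 kHz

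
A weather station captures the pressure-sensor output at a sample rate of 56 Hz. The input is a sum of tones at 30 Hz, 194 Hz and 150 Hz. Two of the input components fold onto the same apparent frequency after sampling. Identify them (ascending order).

30 Hz, 194 Hz

fs/2 = 28 Hz.
30 Hz > fs/2 = 28 Hz, folds to fs − 30 Hz = 26 Hz.
194 Hz mod fs = 26 Hz.
26 Hz ≤ fs/2 = 28 Hz, appears at 26 Hz.
150 Hz mod fs = 38 Hz.
38 Hz > fs/2 = 28 Hz, folds to fs − 38 Hz = 18 Hz.
30 Hz and 194 Hz both map to 26 Hz.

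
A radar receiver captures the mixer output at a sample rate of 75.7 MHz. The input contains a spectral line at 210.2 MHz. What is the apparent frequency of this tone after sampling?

16.9 MHz

210.2 MHz mod fs = 58.8 MHz.
58.8 MHz > fs/2 = 37.85 MHz, folds to fs − 58.8 MHz = 16.9 MHz.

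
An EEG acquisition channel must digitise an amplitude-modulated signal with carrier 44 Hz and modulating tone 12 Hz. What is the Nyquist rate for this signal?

112 Hz

AM sidebands sit at fc ± fm = 32 Hz and 56 Hz.
Highest-frequency component: 56 Hz.
Nyquist rate = 2 × 56 Hz = 112 Hz.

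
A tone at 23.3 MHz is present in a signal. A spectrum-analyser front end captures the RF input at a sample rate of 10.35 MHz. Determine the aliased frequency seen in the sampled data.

23.3 MHz mod fs = 2.6 MHz.
2.6 MHz ≤ fs/2 = 5.175 MHz, appears at 2.6 MHz.

2.6 MHz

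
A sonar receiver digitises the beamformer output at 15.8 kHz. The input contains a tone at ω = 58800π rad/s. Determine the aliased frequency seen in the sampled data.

ω = 58800π rad/s → f = ω/(2π) = 29400 Hz = 29.4 kHz.
29.4 kHz mod fs = 13.6 kHz.
13.6 kHz > fs/2 = 7.9 kHz, folds to fs − 13.6 kHz = 2.2 kHz.

2.2 kHz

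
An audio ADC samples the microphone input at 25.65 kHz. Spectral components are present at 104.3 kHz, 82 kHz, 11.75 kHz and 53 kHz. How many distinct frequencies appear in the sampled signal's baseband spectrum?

3

fs/2 = 12.825 kHz.
104.3 kHz mod fs = 1.7 kHz.
1.7 kHz ≤ fs/2 = 12.825 kHz, appears at 1.7 kHz.
82 kHz mod fs = 5.05 kHz.
5.05 kHz ≤ fs/2 = 12.825 kHz, appears at 5.05 kHz.
11.75 kHz ≤ fs/2 = 12.825 kHz, passes unchanged.
53 kHz mod fs = 1.7 kHz.
1.7 kHz ≤ fs/2 = 12.825 kHz, appears at 1.7 kHz.
Distinct values: {1.7 kHz, 5.05 kHz, 11.75 kHz} → 3.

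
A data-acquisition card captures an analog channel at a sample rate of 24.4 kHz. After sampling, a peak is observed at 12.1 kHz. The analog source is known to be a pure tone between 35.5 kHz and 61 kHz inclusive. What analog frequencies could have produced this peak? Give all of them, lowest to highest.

Frequencies that alias to 12.1 kHz are k·fs ± 12.1 kHz for integer k ≥ 0.
k=0: 12.1 kHz.
k=1: 12.3 kHz, 36.5 kHz.
k=2: 36.7 kHz, 60.9 kHz.
k=3: 61.1 kHz, 85.3 kHz.
Within [35.5 kHz, 61 kHz]: 36.5 kHz, 36.7 kHz, 60.9 kHz.

36.5 kHz, 36.7 kHz, 60.9 kHz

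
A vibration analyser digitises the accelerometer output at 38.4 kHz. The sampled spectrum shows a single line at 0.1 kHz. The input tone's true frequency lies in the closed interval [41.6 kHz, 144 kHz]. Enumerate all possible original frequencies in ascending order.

76.7 kHz, 76.9 kHz, 115.1 kHz, 115.3 kHz

Frequencies that alias to 0.1 kHz are k·fs ± 0.1 kHz for integer k ≥ 0.
k=0: 0.1 kHz.
k=1: 38.3 kHz, 38.5 kHz.
k=2: 76.7 kHz, 76.9 kHz.
k=3: 115.1 kHz, 115.3 kHz.
k=4: 153.5 kHz, 153.7 kHz.
Within [41.6 kHz, 144 kHz]: 76.7 kHz, 76.9 kHz, 115.1 kHz, 115.3 kHz.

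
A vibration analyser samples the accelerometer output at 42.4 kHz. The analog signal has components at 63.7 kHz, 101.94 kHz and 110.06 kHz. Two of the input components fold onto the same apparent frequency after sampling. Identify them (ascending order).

101.94 kHz, 110.06 kHz

fs/2 = 21.2 kHz.
63.7 kHz mod fs = 21.3 kHz.
21.3 kHz > fs/2 = 21.2 kHz, folds to fs − 21.3 kHz = 21.1 kHz.
101.94 kHz mod fs = 17.14 kHz.
17.14 kHz ≤ fs/2 = 21.2 kHz, appears at 17.14 kHz.
110.06 kHz mod fs = 25.26 kHz.
25.26 kHz > fs/2 = 21.2 kHz, folds to fs − 25.26 kHz = 17.14 kHz.
101.94 kHz and 110.06 kHz both map to 17.14 kHz.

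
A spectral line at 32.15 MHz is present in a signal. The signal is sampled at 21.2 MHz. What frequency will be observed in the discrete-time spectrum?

32.15 MHz mod fs = 10.95 MHz.
10.95 MHz > fs/2 = 10.6 MHz, folds to fs − 10.95 MHz = 10.25 MHz.

10.25 MHz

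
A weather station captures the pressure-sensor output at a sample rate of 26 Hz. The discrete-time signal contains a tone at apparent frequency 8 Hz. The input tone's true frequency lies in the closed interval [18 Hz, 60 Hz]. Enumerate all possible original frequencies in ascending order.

18 Hz, 34 Hz, 44 Hz, 60 Hz

Frequencies that alias to 8 Hz are k·fs ± 8 Hz for integer k ≥ 0.
k=0: 8 Hz.
k=1: 18 Hz, 34 Hz.
k=2: 44 Hz, 60 Hz.
k=3: 70 Hz, 86 Hz.
Within [18 Hz, 60 Hz]: 18 Hz, 34 Hz, 44 Hz, 60 Hz.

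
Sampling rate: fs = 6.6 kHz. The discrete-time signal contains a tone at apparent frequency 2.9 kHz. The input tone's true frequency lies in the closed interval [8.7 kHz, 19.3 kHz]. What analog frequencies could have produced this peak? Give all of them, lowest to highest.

Frequencies that alias to 2.9 kHz are k·fs ± 2.9 kHz for integer k ≥ 0.
k=0: 2.9 kHz.
k=1: 3.7 kHz, 9.5 kHz.
k=2: 10.3 kHz, 16.1 kHz.
k=3: 16.9 kHz, 22.7 kHz.
k=4: 23.5 kHz, 29.3 kHz.
Within [8.7 kHz, 19.3 kHz]: 9.5 kHz, 10.3 kHz, 16.1 kHz, 16.9 kHz.

9.5 kHz, 10.3 kHz, 16.1 kHz, 16.9 kHz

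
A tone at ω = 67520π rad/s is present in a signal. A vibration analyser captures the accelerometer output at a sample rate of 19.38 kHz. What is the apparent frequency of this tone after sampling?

ω = 67520π rad/s → f = ω/(2π) = 33760 Hz = 33.76 kHz.
33.76 kHz mod fs = 14.38 kHz.
14.38 kHz > fs/2 = 9.69 kHz, folds to fs − 14.38 kHz = 5 kHz.

5 kHz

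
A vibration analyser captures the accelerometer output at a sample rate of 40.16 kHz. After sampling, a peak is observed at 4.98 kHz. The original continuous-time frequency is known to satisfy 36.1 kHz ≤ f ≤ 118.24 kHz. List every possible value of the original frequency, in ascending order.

45.14 kHz, 75.34 kHz, 85.3 kHz, 115.5 kHz

Frequencies that alias to 4.98 kHz are k·fs ± 4.98 kHz for integer k ≥ 0.
k=0: 4.98 kHz.
k=1: 35.18 kHz, 45.14 kHz.
k=2: 75.34 kHz, 85.3 kHz.
k=3: 115.5 kHz, 125.46 kHz.
k=4: 155.66 kHz, 165.62 kHz.
Within [36.1 kHz, 118.24 kHz]: 45.14 kHz, 75.34 kHz, 85.3 kHz, 115.5 kHz.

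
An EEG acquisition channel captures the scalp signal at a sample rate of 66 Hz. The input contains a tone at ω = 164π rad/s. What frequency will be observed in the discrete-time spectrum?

16 Hz

ω = 164π rad/s → f = ω/(2π) = 82 Hz.
82 Hz mod fs = 16 Hz.
16 Hz ≤ fs/2 = 33 Hz, appears at 16 Hz.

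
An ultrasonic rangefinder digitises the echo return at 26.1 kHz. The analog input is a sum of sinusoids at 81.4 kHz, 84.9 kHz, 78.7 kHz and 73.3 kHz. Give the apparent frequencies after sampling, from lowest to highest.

0.4 kHz, 3.1 kHz, 5 kHz, 6.6 kHz

fs/2 = 13.05 kHz.
81.4 kHz mod fs = 3.1 kHz.
3.1 kHz ≤ fs/2 = 13.05 kHz, appears at 3.1 kHz.
84.9 kHz mod fs = 6.6 kHz.
6.6 kHz ≤ fs/2 = 13.05 kHz, appears at 6.6 kHz.
78.7 kHz mod fs = 0.4 kHz.
0.4 kHz ≤ fs/2 = 13.05 kHz, appears at 0.4 kHz.
73.3 kHz mod fs = 21.1 kHz.
21.1 kHz > fs/2 = 13.05 kHz, folds to fs − 21.1 kHz = 5 kHz.
Distinct values: {0.4 kHz, 3.1 kHz, 5 kHz, 6.6 kHz}.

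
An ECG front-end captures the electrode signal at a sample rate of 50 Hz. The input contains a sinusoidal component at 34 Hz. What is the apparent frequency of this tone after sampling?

34 Hz > fs/2 = 25 Hz, folds to fs − 34 Hz = 16 Hz.

16 Hz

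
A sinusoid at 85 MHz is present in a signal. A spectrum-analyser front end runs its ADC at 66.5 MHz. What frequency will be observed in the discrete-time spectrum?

85 MHz mod fs = 18.5 MHz.
18.5 MHz ≤ fs/2 = 33.25 MHz, appears at 18.5 MHz.

18.5 MHz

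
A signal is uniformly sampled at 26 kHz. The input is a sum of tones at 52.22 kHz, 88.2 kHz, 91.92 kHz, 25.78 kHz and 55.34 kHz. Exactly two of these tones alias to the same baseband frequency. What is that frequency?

0.22 kHz

fs/2 = 13 kHz.
52.22 kHz mod fs = 0.22 kHz.
0.22 kHz ≤ fs/2 = 13 kHz, appears at 0.22 kHz.
88.2 kHz mod fs = 10.2 kHz.
10.2 kHz ≤ fs/2 = 13 kHz, appears at 10.2 kHz.
91.92 kHz mod fs = 13.92 kHz.
13.92 kHz > fs/2 = 13 kHz, folds to fs − 13.92 kHz = 12.08 kHz.
25.78 kHz > fs/2 = 13 kHz, folds to fs − 25.78 kHz = 0.22 kHz.
55.34 kHz mod fs = 3.34 kHz.
3.34 kHz ≤ fs/2 = 13 kHz, appears at 3.34 kHz.
25.78 kHz and 52.22 kHz both map to 0.22 kHz.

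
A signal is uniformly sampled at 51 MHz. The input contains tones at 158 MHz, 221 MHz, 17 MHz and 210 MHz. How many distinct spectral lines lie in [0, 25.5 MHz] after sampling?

fs/2 = 25.5 MHz.
158 MHz mod fs = 5 MHz.
5 MHz ≤ fs/2 = 25.5 MHz, appears at 5 MHz.
221 MHz mod fs = 17 MHz.
17 MHz ≤ fs/2 = 25.5 MHz, appears at 17 MHz.
17 MHz ≤ fs/2 = 25.5 MHz, passes unchanged.
210 MHz mod fs = 6 MHz.
6 MHz ≤ fs/2 = 25.5 MHz, appears at 6 MHz.
Distinct values: {5 MHz, 6 MHz, 17 MHz} → 3.

3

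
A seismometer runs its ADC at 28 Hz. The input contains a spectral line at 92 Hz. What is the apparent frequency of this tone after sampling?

8 Hz

92 Hz mod fs = 8 Hz.
8 Hz ≤ fs/2 = 14 Hz, appears at 8 Hz.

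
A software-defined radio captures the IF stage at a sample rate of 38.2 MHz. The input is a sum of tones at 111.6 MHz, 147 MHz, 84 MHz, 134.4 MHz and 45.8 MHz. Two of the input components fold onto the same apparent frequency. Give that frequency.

7.6 MHz

fs/2 = 19.1 MHz.
111.6 MHz mod fs = 35.2 MHz.
35.2 MHz > fs/2 = 19.1 MHz, folds to fs − 35.2 MHz = 3 MHz.
147 MHz mod fs = 32.4 MHz.
32.4 MHz > fs/2 = 19.1 MHz, folds to fs − 32.4 MHz = 5.8 MHz.
84 MHz mod fs = 7.6 MHz.
7.6 MHz ≤ fs/2 = 19.1 MHz, appears at 7.6 MHz.
134.4 MHz mod fs = 19.8 MHz.
19.8 MHz > fs/2 = 19.1 MHz, folds to fs − 19.8 MHz = 18.4 MHz.
45.8 MHz mod fs = 7.6 MHz.
7.6 MHz ≤ fs/2 = 19.1 MHz, appears at 7.6 MHz.
45.8 MHz and 84 MHz both map to 7.6 MHz.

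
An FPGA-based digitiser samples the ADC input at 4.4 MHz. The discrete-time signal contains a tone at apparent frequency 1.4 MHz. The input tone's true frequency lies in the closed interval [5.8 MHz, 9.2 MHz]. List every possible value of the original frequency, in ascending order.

5.8 MHz, 7.4 MHz

Frequencies that alias to 1.4 MHz are k·fs ± 1.4 MHz for integer k ≥ 0.
k=0: 1.4 MHz.
k=1: 3 MHz, 5.8 MHz.
k=2: 7.4 MHz, 10.2 MHz.
k=3: 11.8 MHz, 14.6 MHz.
Within [5.8 MHz, 9.2 MHz]: 5.8 MHz, 7.4 MHz.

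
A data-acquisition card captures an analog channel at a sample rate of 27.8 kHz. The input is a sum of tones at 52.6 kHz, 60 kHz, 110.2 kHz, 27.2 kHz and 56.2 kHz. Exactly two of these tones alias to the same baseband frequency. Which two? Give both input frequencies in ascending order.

27.2 kHz, 56.2 kHz

fs/2 = 13.9 kHz.
52.6 kHz mod fs = 24.8 kHz.
24.8 kHz > fs/2 = 13.9 kHz, folds to fs − 24.8 kHz = 3 kHz.
60 kHz mod fs = 4.4 kHz.
4.4 kHz ≤ fs/2 = 13.9 kHz, appears at 4.4 kHz.
110.2 kHz mod fs = 26.8 kHz.
26.8 kHz > fs/2 = 13.9 kHz, folds to fs − 26.8 kHz = 1 kHz.
27.2 kHz > fs/2 = 13.9 kHz, folds to fs − 27.2 kHz = 0.6 kHz.
56.2 kHz mod fs = 0.6 kHz.
0.6 kHz ≤ fs/2 = 13.9 kHz, appears at 0.6 kHz.
27.2 kHz and 56.2 kHz both map to 0.6 kHz.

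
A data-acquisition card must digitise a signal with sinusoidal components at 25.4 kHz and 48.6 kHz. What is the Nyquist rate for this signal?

97.2 kHz

Highest-frequency component: 48.6 kHz.
Nyquist rate = 2 × 48.6 kHz = 97.2 kHz.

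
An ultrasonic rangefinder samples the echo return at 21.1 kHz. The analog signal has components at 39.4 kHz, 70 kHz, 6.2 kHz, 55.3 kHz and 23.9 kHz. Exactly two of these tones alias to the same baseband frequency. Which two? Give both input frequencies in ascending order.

23.9 kHz, 39.4 kHz

fs/2 = 10.55 kHz.
39.4 kHz mod fs = 18.3 kHz.
18.3 kHz > fs/2 = 10.55 kHz, folds to fs − 18.3 kHz = 2.8 kHz.
70 kHz mod fs = 6.7 kHz.
6.7 kHz ≤ fs/2 = 10.55 kHz, appears at 6.7 kHz.
6.2 kHz ≤ fs/2 = 10.55 kHz, passes unchanged.
55.3 kHz mod fs = 13.1 kHz.
13.1 kHz > fs/2 = 10.55 kHz, folds to fs − 13.1 kHz = 8 kHz.
23.9 kHz mod fs = 2.8 kHz.
2.8 kHz ≤ fs/2 = 10.55 kHz, appears at 2.8 kHz.
23.9 kHz and 39.4 kHz both map to 2.8 kHz.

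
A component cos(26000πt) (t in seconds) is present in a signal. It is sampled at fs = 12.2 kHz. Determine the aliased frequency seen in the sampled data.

ω = 26000π rad/s → f = ω/(2π) = 13000 Hz = 13 kHz.
13 kHz mod fs = 0.8 kHz.
0.8 kHz ≤ fs/2 = 6.1 kHz, appears at 0.8 kHz.

0.8 kHz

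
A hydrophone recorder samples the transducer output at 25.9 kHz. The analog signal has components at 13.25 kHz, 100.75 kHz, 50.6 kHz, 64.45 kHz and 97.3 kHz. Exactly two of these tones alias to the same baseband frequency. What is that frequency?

fs/2 = 12.95 kHz.
13.25 kHz > fs/2 = 12.95 kHz, folds to fs − 13.25 kHz = 12.65 kHz.
100.75 kHz mod fs = 23.05 kHz.
23.05 kHz > fs/2 = 12.95 kHz, folds to fs − 23.05 kHz = 2.85 kHz.
50.6 kHz mod fs = 24.7 kHz.
24.7 kHz > fs/2 = 12.95 kHz, folds to fs − 24.7 kHz = 1.2 kHz.
64.45 kHz mod fs = 12.65 kHz.
12.65 kHz ≤ fs/2 = 12.95 kHz, appears at 12.65 kHz.
97.3 kHz mod fs = 19.6 kHz.
19.6 kHz > fs/2 = 12.95 kHz, folds to fs − 19.6 kHz = 6.3 kHz.
13.25 kHz and 64.45 kHz both map to 12.65 kHz.

12.65 kHz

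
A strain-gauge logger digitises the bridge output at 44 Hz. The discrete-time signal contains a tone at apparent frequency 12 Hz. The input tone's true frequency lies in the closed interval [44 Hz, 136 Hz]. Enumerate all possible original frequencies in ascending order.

Frequencies that alias to 12 Hz are k·fs ± 12 Hz for integer k ≥ 0.
k=0: 12 Hz.
k=1: 32 Hz, 56 Hz.
k=2: 76 Hz, 100 Hz.
k=3: 120 Hz, 144 Hz.
k=4: 164 Hz, 188 Hz.
Within [44 Hz, 136 Hz]: 56 Hz, 76 Hz, 100 Hz, 120 Hz.

56 Hz, 76 Hz, 100 Hz, 120 Hz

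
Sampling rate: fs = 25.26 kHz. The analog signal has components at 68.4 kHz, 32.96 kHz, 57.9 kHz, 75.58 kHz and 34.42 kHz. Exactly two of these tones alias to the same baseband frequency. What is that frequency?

fs/2 = 12.63 kHz.
68.4 kHz mod fs = 17.88 kHz.
17.88 kHz > fs/2 = 12.63 kHz, folds to fs − 17.88 kHz = 7.38 kHz.
32.96 kHz mod fs = 7.7 kHz.
7.7 kHz ≤ fs/2 = 12.63 kHz, appears at 7.7 kHz.
57.9 kHz mod fs = 7.38 kHz.
7.38 kHz ≤ fs/2 = 12.63 kHz, appears at 7.38 kHz.
75.58 kHz mod fs = 25.06 kHz.
25.06 kHz > fs/2 = 12.63 kHz, folds to fs − 25.06 kHz = 0.2 kHz.
34.42 kHz mod fs = 9.16 kHz.
9.16 kHz ≤ fs/2 = 12.63 kHz, appears at 9.16 kHz.
57.9 kHz and 68.4 kHz both map to 7.38 kHz.

7.38 kHz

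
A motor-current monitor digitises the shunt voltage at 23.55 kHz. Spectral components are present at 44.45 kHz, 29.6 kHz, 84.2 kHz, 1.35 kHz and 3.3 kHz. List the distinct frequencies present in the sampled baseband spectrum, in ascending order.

1.35 kHz, 2.65 kHz, 3.3 kHz, 6.05 kHz, 10 kHz

fs/2 = 11.775 kHz.
44.45 kHz mod fs = 20.9 kHz.
20.9 kHz > fs/2 = 11.775 kHz, folds to fs − 20.9 kHz = 2.65 kHz.
29.6 kHz mod fs = 6.05 kHz.
6.05 kHz ≤ fs/2 = 11.775 kHz, appears at 6.05 kHz.
84.2 kHz mod fs = 13.55 kHz.
13.55 kHz > fs/2 = 11.775 kHz, folds to fs − 13.55 kHz = 10 kHz.
1.35 kHz ≤ fs/2 = 11.775 kHz, passes unchanged.
3.3 kHz ≤ fs/2 = 11.775 kHz, passes unchanged.
Distinct values: {1.35 kHz, 2.65 kHz, 3.3 kHz, 6.05 kHz, 10 kHz}.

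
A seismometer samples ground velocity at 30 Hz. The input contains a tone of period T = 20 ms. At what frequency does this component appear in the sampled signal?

10 Hz

T = 20 ms → f = 1/T = 50 Hz.
50 Hz mod fs = 20 Hz.
20 Hz > fs/2 = 15 Hz, folds to fs − 20 Hz = 10 Hz.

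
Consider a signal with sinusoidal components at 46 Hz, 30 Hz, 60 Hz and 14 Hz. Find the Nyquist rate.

Highest-frequency component: 60 Hz.
Nyquist rate = 2 × 60 Hz = 120 Hz.

120 Hz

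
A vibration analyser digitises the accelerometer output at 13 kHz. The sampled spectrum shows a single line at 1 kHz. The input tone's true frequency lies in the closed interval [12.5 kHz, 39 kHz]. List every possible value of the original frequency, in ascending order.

14 kHz, 25 kHz, 27 kHz, 38 kHz

Frequencies that alias to 1 kHz are k·fs ± 1 kHz for integer k ≥ 0.
k=0: 1 kHz.
k=1: 12 kHz, 14 kHz.
k=2: 25 kHz, 27 kHz.
k=3: 38 kHz, 40 kHz.
k=4: 51 kHz, 53 kHz.
Within [12.5 kHz, 39 kHz]: 14 kHz, 25 kHz, 27 kHz, 38 kHz.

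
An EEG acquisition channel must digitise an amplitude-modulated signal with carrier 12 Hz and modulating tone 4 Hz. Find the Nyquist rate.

32 Hz

AM sidebands sit at fc ± fm = 8 Hz and 16 Hz.
Highest-frequency component: 16 Hz.
Nyquist rate = 2 × 16 Hz = 32 Hz.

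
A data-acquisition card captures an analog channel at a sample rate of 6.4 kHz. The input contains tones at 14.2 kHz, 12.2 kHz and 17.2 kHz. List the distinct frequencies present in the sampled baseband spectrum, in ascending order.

0.6 kHz, 1.4 kHz, 2 kHz

fs/2 = 3.2 kHz.
14.2 kHz mod fs = 1.4 kHz.
1.4 kHz ≤ fs/2 = 3.2 kHz, appears at 1.4 kHz.
12.2 kHz mod fs = 5.8 kHz.
5.8 kHz > fs/2 = 3.2 kHz, folds to fs − 5.8 kHz = 0.6 kHz.
17.2 kHz mod fs = 4.4 kHz.
4.4 kHz > fs/2 = 3.2 kHz, folds to fs − 4.4 kHz = 2 kHz.
Distinct values: {0.6 kHz, 1.4 kHz, 2 kHz}.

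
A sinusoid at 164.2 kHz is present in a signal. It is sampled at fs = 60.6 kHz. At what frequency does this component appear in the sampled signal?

164.2 kHz mod fs = 43 kHz.
43 kHz > fs/2 = 30.3 kHz, folds to fs − 43 kHz = 17.6 kHz.

17.6 kHz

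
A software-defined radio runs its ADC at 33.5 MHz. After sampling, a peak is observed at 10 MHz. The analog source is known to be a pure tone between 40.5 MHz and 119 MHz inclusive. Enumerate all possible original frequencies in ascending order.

Frequencies that alias to 10 MHz are k·fs ± 10 MHz for integer k ≥ 0.
k=0: 10 MHz.
k=1: 23.5 MHz, 43.5 MHz.
k=2: 57 MHz, 77 MHz.
k=3: 90.5 MHz, 110.5 MHz.
k=4: 124 MHz, 144 MHz.
Within [40.5 MHz, 119 MHz]: 43.5 MHz, 57 MHz, 77 MHz, 90.5 MHz, 110.5 MHz.

43.5 MHz, 57 MHz, 77 MHz, 90.5 MHz, 110.5 MHz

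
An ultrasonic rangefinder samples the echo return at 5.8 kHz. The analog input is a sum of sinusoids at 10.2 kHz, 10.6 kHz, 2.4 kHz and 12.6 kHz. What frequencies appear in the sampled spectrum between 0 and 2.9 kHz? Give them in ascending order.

1 kHz, 1.4 kHz, 2.4 kHz

fs/2 = 2.9 kHz.
10.2 kHz mod fs = 4.4 kHz.
4.4 kHz > fs/2 = 2.9 kHz, folds to fs − 4.4 kHz = 1.4 kHz.
10.6 kHz mod fs = 4.8 kHz.
4.8 kHz > fs/2 = 2.9 kHz, folds to fs − 4.8 kHz = 1 kHz.
2.4 kHz ≤ fs/2 = 2.9 kHz, passes unchanged.
12.6 kHz mod fs = 1 kHz.
1 kHz ≤ fs/2 = 2.9 kHz, appears at 1 kHz.
Distinct values: {1 kHz, 1.4 kHz, 2.4 kHz}.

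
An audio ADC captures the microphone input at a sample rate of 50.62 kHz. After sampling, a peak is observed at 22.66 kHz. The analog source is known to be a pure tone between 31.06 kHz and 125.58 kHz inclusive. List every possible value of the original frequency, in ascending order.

Frequencies that alias to 22.66 kHz are k·fs ± 22.66 kHz for integer k ≥ 0.
k=0: 22.66 kHz.
k=1: 27.96 kHz, 73.28 kHz.
k=2: 78.58 kHz, 123.9 kHz.
k=3: 129.2 kHz, 174.52 kHz.
Within [31.06 kHz, 125.58 kHz]: 73.28 kHz, 78.58 kHz, 123.9 kHz.

73.28 kHz, 78.58 kHz, 123.9 kHz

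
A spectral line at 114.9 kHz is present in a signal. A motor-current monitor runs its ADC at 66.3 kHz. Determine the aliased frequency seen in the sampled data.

114.9 kHz mod fs = 48.6 kHz.
48.6 kHz > fs/2 = 33.15 kHz, folds to fs − 48.6 kHz = 17.7 kHz.

17.7 kHz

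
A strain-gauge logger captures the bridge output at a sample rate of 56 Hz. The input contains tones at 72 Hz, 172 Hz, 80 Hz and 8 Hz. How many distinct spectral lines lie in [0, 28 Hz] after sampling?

4

fs/2 = 28 Hz.
72 Hz mod fs = 16 Hz.
16 Hz ≤ fs/2 = 28 Hz, appears at 16 Hz.
172 Hz mod fs = 4 Hz.
4 Hz ≤ fs/2 = 28 Hz, appears at 4 Hz.
80 Hz mod fs = 24 Hz.
24 Hz ≤ fs/2 = 28 Hz, appears at 24 Hz.
8 Hz ≤ fs/2 = 28 Hz, passes unchanged.
Distinct values: {4 Hz, 8 Hz, 16 Hz, 24 Hz} → 4.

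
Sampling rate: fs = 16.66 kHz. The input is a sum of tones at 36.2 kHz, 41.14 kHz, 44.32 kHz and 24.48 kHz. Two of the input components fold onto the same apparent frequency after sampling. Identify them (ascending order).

24.48 kHz, 41.14 kHz

fs/2 = 8.33 kHz.
36.2 kHz mod fs = 2.88 kHz.
2.88 kHz ≤ fs/2 = 8.33 kHz, appears at 2.88 kHz.
41.14 kHz mod fs = 7.82 kHz.
7.82 kHz ≤ fs/2 = 8.33 kHz, appears at 7.82 kHz.
44.32 kHz mod fs = 11 kHz.
11 kHz > fs/2 = 8.33 kHz, folds to fs − 11 kHz = 5.66 kHz.
24.48 kHz mod fs = 7.82 kHz.
7.82 kHz ≤ fs/2 = 8.33 kHz, appears at 7.82 kHz.
24.48 kHz and 41.14 kHz both map to 7.82 kHz.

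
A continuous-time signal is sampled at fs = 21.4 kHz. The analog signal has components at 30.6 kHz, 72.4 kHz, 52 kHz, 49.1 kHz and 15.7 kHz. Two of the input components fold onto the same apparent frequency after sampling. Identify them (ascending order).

fs/2 = 10.7 kHz.
30.6 kHz mod fs = 9.2 kHz.
9.2 kHz ≤ fs/2 = 10.7 kHz, appears at 9.2 kHz.
72.4 kHz mod fs = 8.2 kHz.
8.2 kHz ≤ fs/2 = 10.7 kHz, appears at 8.2 kHz.
52 kHz mod fs = 9.2 kHz.
9.2 kHz ≤ fs/2 = 10.7 kHz, appears at 9.2 kHz.
49.1 kHz mod fs = 6.3 kHz.
6.3 kHz ≤ fs/2 = 10.7 kHz, appears at 6.3 kHz.
15.7 kHz > fs/2 = 10.7 kHz, folds to fs − 15.7 kHz = 5.7 kHz.
30.6 kHz and 52 kHz both map to 9.2 kHz.

30.6 kHz, 52 kHz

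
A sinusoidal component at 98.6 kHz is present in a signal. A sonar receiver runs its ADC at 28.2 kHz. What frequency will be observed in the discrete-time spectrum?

14 kHz

98.6 kHz mod fs = 14 kHz.
14 kHz ≤ fs/2 = 14.1 kHz, appears at 14 kHz.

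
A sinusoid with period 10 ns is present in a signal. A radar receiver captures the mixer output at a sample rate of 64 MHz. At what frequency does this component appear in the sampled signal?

T = 10 ns → f = 1/T = 100 MHz.
100 MHz mod fs = 36 MHz.
36 MHz > fs/2 = 32 MHz, folds to fs − 36 MHz = 28 MHz.

28 MHz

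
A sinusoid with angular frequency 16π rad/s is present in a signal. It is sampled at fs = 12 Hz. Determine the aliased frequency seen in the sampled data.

4 Hz

ω = 16π rad/s → f = ω/(2π) = 8 Hz.
8 Hz > fs/2 = 6 Hz, folds to fs − 8 Hz = 4 Hz.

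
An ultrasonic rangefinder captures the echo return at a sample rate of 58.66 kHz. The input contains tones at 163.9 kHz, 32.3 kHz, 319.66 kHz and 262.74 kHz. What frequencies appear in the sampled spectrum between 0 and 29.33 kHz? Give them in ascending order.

12.08 kHz, 26.36 kHz, 28.1 kHz

fs/2 = 29.33 kHz.
163.9 kHz mod fs = 46.58 kHz.
46.58 kHz > fs/2 = 29.33 kHz, folds to fs − 46.58 kHz = 12.08 kHz.
32.3 kHz > fs/2 = 29.33 kHz, folds to fs − 32.3 kHz = 26.36 kHz.
319.66 kHz mod fs = 26.36 kHz.
26.36 kHz ≤ fs/2 = 29.33 kHz, appears at 26.36 kHz.
262.74 kHz mod fs = 28.1 kHz.
28.1 kHz ≤ fs/2 = 29.33 kHz, appears at 28.1 kHz.
Distinct values: {12.08 kHz, 26.36 kHz, 28.1 kHz}.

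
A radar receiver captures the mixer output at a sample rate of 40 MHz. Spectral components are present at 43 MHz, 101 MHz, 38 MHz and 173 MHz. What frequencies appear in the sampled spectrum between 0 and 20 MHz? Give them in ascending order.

fs/2 = 20 MHz.
43 MHz mod fs = 3 MHz.
3 MHz ≤ fs/2 = 20 MHz, appears at 3 MHz.
101 MHz mod fs = 21 MHz.
21 MHz > fs/2 = 20 MHz, folds to fs − 21 MHz = 19 MHz.
38 MHz > fs/2 = 20 MHz, folds to fs − 38 MHz = 2 MHz.
173 MHz mod fs = 13 MHz.
13 MHz ≤ fs/2 = 20 MHz, appears at 13 MHz.
Distinct values: {2 MHz, 3 MHz, 13 MHz, 19 MHz}.

2 MHz, 3 MHz, 13 MHz, 19 MHz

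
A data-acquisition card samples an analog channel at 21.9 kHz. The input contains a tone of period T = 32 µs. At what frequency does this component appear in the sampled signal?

9.35 kHz

T = 32 µs → f = 1/T = 31.25 kHz.
31.25 kHz mod fs = 9.35 kHz.
9.35 kHz ≤ fs/2 = 10.95 kHz, appears at 9.35 kHz.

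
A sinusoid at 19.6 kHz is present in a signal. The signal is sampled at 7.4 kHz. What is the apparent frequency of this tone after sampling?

2.6 kHz

19.6 kHz mod fs = 4.8 kHz.
4.8 kHz > fs/2 = 3.7 kHz, folds to fs − 4.8 kHz = 2.6 kHz.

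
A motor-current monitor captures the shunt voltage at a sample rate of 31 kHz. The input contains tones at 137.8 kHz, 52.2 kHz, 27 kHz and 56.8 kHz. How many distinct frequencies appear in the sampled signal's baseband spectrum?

fs/2 = 15.5 kHz.
137.8 kHz mod fs = 13.8 kHz.
13.8 kHz ≤ fs/2 = 15.5 kHz, appears at 13.8 kHz.
52.2 kHz mod fs = 21.2 kHz.
21.2 kHz > fs/2 = 15.5 kHz, folds to fs − 21.2 kHz = 9.8 kHz.
27 kHz > fs/2 = 15.5 kHz, folds to fs − 27 kHz = 4 kHz.
56.8 kHz mod fs = 25.8 kHz.
25.8 kHz > fs/2 = 15.5 kHz, folds to fs − 25.8 kHz = 5.2 kHz.
Distinct values: {4 kHz, 5.2 kHz, 9.8 kHz, 13.8 kHz} → 4.

4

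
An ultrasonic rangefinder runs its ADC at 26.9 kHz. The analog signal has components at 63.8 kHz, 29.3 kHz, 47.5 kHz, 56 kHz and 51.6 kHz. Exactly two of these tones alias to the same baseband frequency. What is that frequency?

fs/2 = 13.45 kHz.
63.8 kHz mod fs = 10 kHz.
10 kHz ≤ fs/2 = 13.45 kHz, appears at 10 kHz.
29.3 kHz mod fs = 2.4 kHz.
2.4 kHz ≤ fs/2 = 13.45 kHz, appears at 2.4 kHz.
47.5 kHz mod fs = 20.6 kHz.
20.6 kHz > fs/2 = 13.45 kHz, folds to fs − 20.6 kHz = 6.3 kHz.
56 kHz mod fs = 2.2 kHz.
2.2 kHz ≤ fs/2 = 13.45 kHz, appears at 2.2 kHz.
51.6 kHz mod fs = 24.7 kHz.
24.7 kHz > fs/2 = 13.45 kHz, folds to fs − 24.7 kHz = 2.2 kHz.
51.6 kHz and 56 kHz both map to 2.2 kHz.

2.2 kHz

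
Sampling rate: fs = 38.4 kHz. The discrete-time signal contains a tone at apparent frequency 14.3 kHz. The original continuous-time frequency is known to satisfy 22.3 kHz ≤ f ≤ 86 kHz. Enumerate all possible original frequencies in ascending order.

Frequencies that alias to 14.3 kHz are k·fs ± 14.3 kHz for integer k ≥ 0.
k=0: 14.3 kHz.
k=1: 24.1 kHz, 52.7 kHz.
k=2: 62.5 kHz, 91.1 kHz.
k=3: 100.9 kHz, 129.5 kHz.
Within [22.3 kHz, 86 kHz]: 24.1 kHz, 52.7 kHz, 62.5 kHz.

24.1 kHz, 52.7 kHz, 62.5 kHz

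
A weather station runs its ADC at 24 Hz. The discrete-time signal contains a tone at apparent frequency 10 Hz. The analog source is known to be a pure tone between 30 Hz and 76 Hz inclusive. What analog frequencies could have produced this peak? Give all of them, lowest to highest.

Frequencies that alias to 10 Hz are k·fs ± 10 Hz for integer k ≥ 0.
k=0: 10 Hz.
k=1: 14 Hz, 34 Hz.
k=2: 38 Hz, 58 Hz.
k=3: 62 Hz, 82 Hz.
k=4: 86 Hz, 106 Hz.
Within [30 Hz, 76 Hz]: 34 Hz, 38 Hz, 58 Hz, 62 Hz.

34 Hz, 38 Hz, 58 Hz, 62 Hz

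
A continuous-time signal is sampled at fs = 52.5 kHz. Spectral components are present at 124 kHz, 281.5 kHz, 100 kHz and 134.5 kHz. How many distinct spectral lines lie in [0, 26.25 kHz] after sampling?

3

fs/2 = 26.25 kHz.
124 kHz mod fs = 19 kHz.
19 kHz ≤ fs/2 = 26.25 kHz, appears at 19 kHz.
281.5 kHz mod fs = 19 kHz.
19 kHz ≤ fs/2 = 26.25 kHz, appears at 19 kHz.
100 kHz mod fs = 47.5 kHz.
47.5 kHz > fs/2 = 26.25 kHz, folds to fs − 47.5 kHz = 5 kHz.
134.5 kHz mod fs = 29.5 kHz.
29.5 kHz > fs/2 = 26.25 kHz, folds to fs − 29.5 kHz = 23 kHz.
Distinct values: {5 kHz, 19 kHz, 23 kHz} → 3.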